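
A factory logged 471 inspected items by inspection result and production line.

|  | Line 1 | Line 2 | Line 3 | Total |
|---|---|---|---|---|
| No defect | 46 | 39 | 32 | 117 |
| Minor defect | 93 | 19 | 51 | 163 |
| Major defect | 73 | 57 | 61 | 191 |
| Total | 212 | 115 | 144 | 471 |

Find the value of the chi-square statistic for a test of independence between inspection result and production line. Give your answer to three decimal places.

25.577

Grand total N = 471.
Expected counts (row total × column total / N):
  No defect, Line 1: 117×212/471 = 52.6624
  No defect, Line 2: 117×115/471 = 28.5669
  No defect, Line 3: 117×144/471 = 35.7707
  Minor defect, Line 1: 163×212/471 = 73.3673
  Minor defect, Line 2: 163×115/471 = 39.7983
  Minor defect, Line 3: 163×144/471 = 49.8344
  Major defect, Line 1: 191×212/471 = 85.9703
  Major defect, Line 2: 191×115/471 = 46.6348
  Major defect, Line 3: 191×144/471 = 58.3949
Contributions (O − E)²/E:
  (46 − 52.6624)²/52.6624 = 0.8429
  (39 − 28.5669)²/28.5669 = 3.8103
  (32 − 35.7707)²/35.7707 = 0.3975
  (93 − 73.3673)²/73.3673 = 5.2536
  (19 − 39.7983)²/39.7983 = 10.8690
  (51 − 49.8344)²/49.8344 = 0.0273
  (73 − 85.9703)²/85.9703 = 1.9568
  (57 − 46.6348)²/46.6348 = 2.3038
  (61 − 58.3949)²/58.3949 = 0.1162
χ² = 0.8429 + 3.8103 + 0.3975 + 5.2536 + 10.8690 + 0.0273 + 1.9568 + 2.3038 + 0.1162 = 25.577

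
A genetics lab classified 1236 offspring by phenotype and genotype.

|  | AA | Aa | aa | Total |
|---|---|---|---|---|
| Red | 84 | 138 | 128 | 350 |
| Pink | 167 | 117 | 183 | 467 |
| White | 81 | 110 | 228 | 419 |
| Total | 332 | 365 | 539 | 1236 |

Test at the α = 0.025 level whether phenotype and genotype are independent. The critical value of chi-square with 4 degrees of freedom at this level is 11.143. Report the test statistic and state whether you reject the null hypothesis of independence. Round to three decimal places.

57.274; reject H₀

Grand total N = 1236.
Expected counts (row total × column total / N):
  Red, AA: 350×332/1236 = 94.0129
  Red, Aa: 350×365/1236 = 103.3576
  Red, aa: 350×539/1236 = 152.6294
  Pink, AA: 467×332/1236 = 125.4401
  Pink, Aa: 467×365/1236 = 137.9086
  Pink, aa: 467×539/1236 = 203.6513
  White, AA: 419×332/1236 = 112.5469
  White, Aa: 419×365/1236 = 123.7338
  White, aa: 419×539/1236 = 182.7193
Contributions (O − E)²/E:
  (84 − 94.0129)²/94.0129 = 1.0664
  (138 − 103.3576)²/103.3576 = 11.6111
  (128 − 152.6294)²/152.6294 = 3.9744
  (167 − 125.4401)²/125.4401 = 13.7693
  (117 − 137.9086)²/137.9086 = 3.1700
  (183 − 203.6513)²/203.6513 = 2.0941
  (81 − 112.5469)²/112.5469 = 8.8426
  (110 − 123.7338)²/123.7338 = 1.5244
  (228 − 182.7193)²/182.7193 = 11.2213
χ² = 1.0664 + 11.6111 + 3.9744 + 13.7693 + 3.1700 + 2.0941 + 8.8426 + 1.5244 + 11.2213 = 57.274
df = (3−1)(3−1) = 4. Since 57.274 > 11.143, reject the null hypothesis of independence at α = 0.025.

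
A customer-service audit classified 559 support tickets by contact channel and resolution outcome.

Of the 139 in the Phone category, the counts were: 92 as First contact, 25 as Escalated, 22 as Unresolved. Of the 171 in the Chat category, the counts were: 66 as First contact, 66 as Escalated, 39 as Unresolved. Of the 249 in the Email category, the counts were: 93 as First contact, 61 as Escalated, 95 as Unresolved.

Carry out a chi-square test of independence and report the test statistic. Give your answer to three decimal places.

Row totals: 139, 171, 249. Column totals: 251, 152, 156. Grand total N = 559.
Expected counts (row total × column total / N):
  Phone, First contact: 139×251/559 = 62.41324
  Phone, Escalated: 139×152/559 = 37.79606
  Phone, Unresolved: 139×156/559 = 38.79070
  Chat, First contact: 171×251/559 = 76.78175
  Chat, Escalated: 171×152/559 = 46.49732
  Chat, Unresolved: 171×156/559 = 47.72093
  Email, First contact: 249×251/559 = 111.80501
  Email, Escalated: 249×152/559 = 67.70662
  Email, Unresolved: 249×156/559 = 69.48837
Contributions (O − E)²/E:
  (92 − 62.41324)²/62.41324 = 14.0255
  (25 − 37.79606)²/37.79606 = 4.3322
  (22 − 38.79070)²/38.79070 = 7.2679
  (66 − 76.78175)²/76.78175 = 1.5140
  (66 − 46.49732)²/46.49732 = 8.1801
  (39 − 47.72093)²/47.72093 = 1.5937
  (93 − 111.80501)²/111.80501 = 3.1629
  (61 − 67.70662)²/67.70662 = 0.6643
  (95 − 69.48837)²/69.48837 = 9.3662
χ² = 14.0255 + 4.3322 + 7.2679 + 1.5140 + 8.1801 + 1.5937 + 3.1629 + 0.6643 + 9.3662 = 50.107

50.107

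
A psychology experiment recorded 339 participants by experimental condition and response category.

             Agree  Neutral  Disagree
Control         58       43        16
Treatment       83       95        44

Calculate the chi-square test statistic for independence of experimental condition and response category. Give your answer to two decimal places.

5.06

Row totals: 117, 222. Column totals: 141, 138, 60. Grand total N = 339.
Expected counts (row total × column total / N):
  Control, Agree: 117×141/339 = 48.664
  Control, Neutral: 117×138/339 = 47.628
  Control, Disagree: 117×60/339 = 20.708
  Treatment, Agree: 222×141/339 = 92.336
  Treatment, Neutral: 222×138/339 = 90.372
  Treatment, Disagree: 222×60/339 = 39.292
Contributions (O − E)²/E:
  (58 − 48.664)²/48.664 = 1.7911
  (43 − 47.628)²/47.628 = 0.4497
  (16 − 20.708)²/20.708 = 1.0704
  (83 − 92.336)²/92.336 = 0.9440
  (95 − 90.372)²/90.372 = 0.2370
  (44 − 39.292)²/39.292 = 0.5641
χ² = 1.7911 + 0.4497 + 1.0704 + 0.9440 + 0.2370 + 0.5641 = 5.06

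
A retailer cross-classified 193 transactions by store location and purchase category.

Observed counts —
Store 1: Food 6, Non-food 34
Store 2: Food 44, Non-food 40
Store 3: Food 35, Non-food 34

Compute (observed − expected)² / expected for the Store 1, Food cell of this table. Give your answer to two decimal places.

7.66

Row total (Store 1) = 40; column total (Food) = 85; N = 193.
Expected count E = 40 × 85 / 193 = 17.617.
Contribution = (O − E)²/E = (6 − 17.617)² / 17.617 = 7.66.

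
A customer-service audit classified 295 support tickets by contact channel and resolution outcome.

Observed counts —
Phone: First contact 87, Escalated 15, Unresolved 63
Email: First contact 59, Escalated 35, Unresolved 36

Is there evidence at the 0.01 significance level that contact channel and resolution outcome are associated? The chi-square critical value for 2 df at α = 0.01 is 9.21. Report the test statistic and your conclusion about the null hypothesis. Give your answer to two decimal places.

16.82; reject H₀

Row totals: 165, 130. Column totals: 146, 50, 99. Grand total N = 295.
Expected counts (row total × column total / N):
  Phone, First contact: 165×146/295 = 81.661
  Phone, Escalated: 165×50/295 = 27.966
  Phone, Unresolved: 165×99/295 = 55.373
  Email, First contact: 130×146/295 = 64.339
  Email, Escalated: 130×50/295 = 22.034
  Email, Unresolved: 130×99/295 = 43.627
Contributions (O − E)²/E:
  (87 − 81.661)²/81.661 = 0.3491
  (15 − 27.966)²/27.966 = 6.0115
  (63 − 55.373)²/55.373 = 1.0505
  (59 − 64.339)²/64.339 = 0.4430
  (35 − 22.034)²/22.034 = 7.6299
  (36 − 43.627)²/43.627 = 1.3334
χ² = 0.3491 + 6.0115 + 1.0505 + 0.4430 + 7.6299 + 1.3334 = 16.82
df = (2−1)(3−1) = 2. Since 16.82 > 9.21, reject the null hypothesis of independence at α = 0.01.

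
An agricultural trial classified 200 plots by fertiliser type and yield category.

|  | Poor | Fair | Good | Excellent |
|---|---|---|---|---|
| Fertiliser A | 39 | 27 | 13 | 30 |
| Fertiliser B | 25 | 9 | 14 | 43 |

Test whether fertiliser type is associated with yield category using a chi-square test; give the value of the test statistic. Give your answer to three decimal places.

12.899

Row totals: 109, 91. Column totals: 64, 36, 27, 73. Grand total N = 200.
Expected counts (row total × column total / N):
  Fertiliser A, Poor: 109×64/200 = 34.8800
  Fertiliser A, Fair: 109×36/200 = 19.6200
  Fertiliser A, Good: 109×27/200 = 14.7150
  Fertiliser A, Excellent: 109×73/200 = 39.7850
  Fertiliser B, Poor: 91×64/200 = 29.1200
  Fertiliser B, Fair: 91×36/200 = 16.3800
  Fertiliser B, Good: 91×27/200 = 12.2850
  Fertiliser B, Excellent: 91×73/200 = 33.2150
Contributions (O − E)²/E:
  (39 − 34.8800)²/34.8800 = 0.4867
  (27 − 19.6200)²/19.6200 = 2.7760
  (13 − 14.7150)²/14.7150 = 0.1999
  (30 − 39.7850)²/39.7850 = 2.4066
  (25 − 29.1200)²/29.1200 = 0.5829
  (9 − 16.3800)²/16.3800 = 3.3251
  (14 − 12.2850)²/12.2850 = 0.2394
  (43 − 33.2150)²/33.2150 = 2.8826
χ² = 0.4867 + 2.7760 + 0.1999 + 2.4066 + 0.5829 + 3.3251 + 0.2394 + 2.8826 = 12.899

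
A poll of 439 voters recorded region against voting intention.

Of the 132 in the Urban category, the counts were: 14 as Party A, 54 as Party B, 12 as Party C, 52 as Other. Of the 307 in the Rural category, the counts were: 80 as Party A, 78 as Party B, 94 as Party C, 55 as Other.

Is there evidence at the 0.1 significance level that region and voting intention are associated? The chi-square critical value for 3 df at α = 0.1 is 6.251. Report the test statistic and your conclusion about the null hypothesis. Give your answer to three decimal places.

52.861; reject H₀

Row totals: 132, 307. Column totals: 94, 132, 106, 107. Grand total N = 439.
Expected counts (row total × column total / N):
  Urban, Party A: 132×94/439 = 28.2642
  Urban, Party B: 132×132/439 = 39.6902
  Urban, Party C: 132×106/439 = 31.8724
  Urban, Other: 132×107/439 = 32.1731
  Rural, Party A: 307×94/439 = 65.7358
  Rural, Party B: 307×132/439 = 92.3098
  Rural, Party C: 307×106/439 = 74.1276
  Rural, Other: 307×107/439 = 74.8269
Contributions (O − E)²/E:
  (14 − 28.2642)²/28.2642 = 7.1988
  (54 − 39.6902)²/39.6902 = 5.1592
  (12 − 31.8724)²/31.8724 = 12.3904
  (52 − 32.1731)²/32.1731 = 12.2185
  (80 − 65.7358)²/65.7358 = 3.0952
  (78 − 92.3098)²/92.3098 = 2.2183
  (94 − 74.1276)²/74.1276 = 5.3275
  (55 − 74.8269)²/74.8269 = 5.2535
χ² = 7.1988 + 5.1592 + 12.3904 + 12.2185 + 3.0952 + 2.2183 + 5.3275 + 5.2535 = 52.861
df = (2−1)(4−1) = 3. Since 52.861 > 6.251, reject the null hypothesis of independence at α = 0.1.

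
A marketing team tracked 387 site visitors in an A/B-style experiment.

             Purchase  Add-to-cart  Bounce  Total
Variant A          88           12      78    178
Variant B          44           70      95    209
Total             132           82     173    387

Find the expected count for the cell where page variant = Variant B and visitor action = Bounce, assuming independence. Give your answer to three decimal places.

93.429

Row total (Variant B) = 209; column total (Bounce) = 173; grand total N = 387.
Expected count = (row total × column total) / N = 209 × 173 / 387 = 93.429.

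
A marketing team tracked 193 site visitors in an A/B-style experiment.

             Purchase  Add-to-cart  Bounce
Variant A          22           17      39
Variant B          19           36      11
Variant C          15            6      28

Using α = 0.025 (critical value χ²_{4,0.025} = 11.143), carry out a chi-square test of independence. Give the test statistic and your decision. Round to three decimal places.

Row totals: 78, 66, 49. Column totals: 56, 59, 78. Grand total N = 193.
Expected counts (row total × column total / N):
  Variant A, Purchase: 78×56/193 = 22.6321
  Variant A, Add-to-cart: 78×59/193 = 23.8446
  Variant A, Bounce: 78×78/193 = 31.5233
  Variant B, Purchase: 66×56/193 = 19.1503
  Variant B, Add-to-cart: 66×59/193 = 20.1762
  Variant B, Bounce: 66×78/193 = 26.6736
  Variant C, Purchase: 49×56/193 = 14.2176
  Variant C, Add-to-cart: 49×59/193 = 14.9793
  Variant C, Bounce: 49×78/193 = 19.8031
Contributions (O − E)²/E:
  (22 − 22.6321)²/22.6321 = 0.0177
  (17 − 23.8446)²/23.8446 = 1.9647
  (39 − 31.5233)²/31.5233 = 1.7733
  (19 − 19.1503)²/19.1503 = 0.0012
  (36 − 20.1762)²/20.1762 = 12.4103
  (11 − 26.6736)²/26.6736 = 9.2099
  (15 − 14.2176)²/14.2176 = 0.0431
  (6 − 14.9793)²/14.9793 = 5.3826
  (28 − 19.8031)²/19.8031 = 3.3929
χ² = 0.0177 + 1.9647 + 1.7733 + 0.0012 + 12.4103 + 9.2099 + 0.0431 + 5.3826 + 3.3929 = 34.196
df = (3−1)(3−1) = 4. Since 34.196 > 11.143, reject the null hypothesis of independence at α = 0.025.

34.196; reject H₀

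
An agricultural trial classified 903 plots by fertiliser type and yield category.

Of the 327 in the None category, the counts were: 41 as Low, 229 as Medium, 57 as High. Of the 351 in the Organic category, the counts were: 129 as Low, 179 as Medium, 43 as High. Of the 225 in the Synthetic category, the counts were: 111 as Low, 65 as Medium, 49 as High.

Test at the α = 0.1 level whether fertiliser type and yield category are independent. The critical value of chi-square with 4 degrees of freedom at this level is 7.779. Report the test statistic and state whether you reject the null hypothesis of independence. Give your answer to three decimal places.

Row totals: 327, 351, 225. Column totals: 281, 473, 149. Grand total N = 903.
Expected counts (row total × column total / N):
  None, Low: 327×281/903 = 101.75748
  None, Medium: 327×473/903 = 171.28571
  None, High: 327×149/903 = 53.95681
  Organic, Low: 351×281/903 = 109.22591
  Organic, Medium: 351×473/903 = 183.85714
  Organic, High: 351×149/903 = 57.91694
  Synthetic, Low: 225×281/903 = 70.01661
  Synthetic, Medium: 225×473/903 = 117.85714
  Synthetic, High: 225×149/903 = 37.12625
Contributions (O − E)²/E:
  (41 − 101.75748)²/101.75748 = 36.2772
  (229 − 171.28571)²/171.28571 = 19.4467
  (57 − 53.95681)²/53.95681 = 0.1716
  (129 − 109.22591)²/109.22591 = 3.5799
  (179 − 183.85714)²/183.85714 = 0.1283
  (43 − 57.91694)²/57.91694 = 3.8420
  (111 − 70.01661)²/70.01661 = 23.9891
  (65 − 117.85714)²/117.85714 = 23.7056
  (49 − 37.12625)²/37.12625 = 3.7975
χ² = 36.2772 + 19.4467 + 0.1716 + 3.5799 + 0.1283 + 3.8420 + 23.9891 + 23.7056 + 3.7975 = 114.938
df = (3−1)(3−1) = 4. Since 114.938 > 7.779, reject the null hypothesis of independence at α = 0.1.

114.938; reject H₀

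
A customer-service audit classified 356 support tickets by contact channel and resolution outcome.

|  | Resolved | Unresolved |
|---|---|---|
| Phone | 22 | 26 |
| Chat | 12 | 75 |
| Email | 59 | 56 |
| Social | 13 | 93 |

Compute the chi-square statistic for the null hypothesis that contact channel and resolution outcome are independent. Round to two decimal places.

57.58

Row totals: 48, 87, 115, 106. Column totals: 106, 250. Grand total N = 356.
Expected counts (row total × column total / N):
  Phone, Resolved: 48×106/356 = 14.292
  Phone, Unresolved: 48×250/356 = 33.708
  Chat, Resolved: 87×106/356 = 25.904
  Chat, Unresolved: 87×250/356 = 61.096
  Email, Resolved: 115×106/356 = 34.242
  Email, Unresolved: 115×250/356 = 80.758
  Social, Resolved: 106×106/356 = 31.562
  Social, Unresolved: 106×250/356 = 74.438
Contributions (O − E)²/E:
  (22 − 14.292)²/14.292 = 4.1571
  (26 − 33.708)²/33.708 = 1.7626
  (12 − 25.904)²/25.904 = 7.4630
  (75 − 61.096)²/61.096 = 3.1642
  (59 − 34.242)²/34.242 = 17.9008
  (56 − 80.758)²/80.758 = 7.5901
  (13 − 31.562)²/31.562 = 10.9165
  (93 − 74.438)²/74.438 = 4.6287
χ² = 4.1571 + 1.7626 + 7.4630 + 3.1642 + 17.9008 + 7.5901 + 10.9165 + 4.6287 = 57.58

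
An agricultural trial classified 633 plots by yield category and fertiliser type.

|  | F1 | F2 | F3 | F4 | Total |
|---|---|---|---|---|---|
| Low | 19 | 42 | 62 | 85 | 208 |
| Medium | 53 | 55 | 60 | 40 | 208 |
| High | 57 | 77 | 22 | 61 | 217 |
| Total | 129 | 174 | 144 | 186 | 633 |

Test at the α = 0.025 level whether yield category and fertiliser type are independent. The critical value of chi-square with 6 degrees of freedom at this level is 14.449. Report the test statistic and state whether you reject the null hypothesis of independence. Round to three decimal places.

68.284; reject H₀

Grand total N = 633.
Expected counts (row total × column total / N):
  Low, F1: 208×129/633 = 42.3886
  Low, F2: 208×174/633 = 57.1754
  Low, F3: 208×144/633 = 47.3175
  Low, F4: 208×186/633 = 61.1185
  Medium, F1: 208×129/633 = 42.3886
  Medium, F2: 208×174/633 = 57.1754
  Medium, F3: 208×144/633 = 47.3175
  Medium, F4: 208×186/633 = 61.1185
  High, F1: 217×129/633 = 44.2227
  High, F2: 217×174/633 = 59.6493
  High, F3: 217×144/633 = 49.3649
  High, F4: 217×186/633 = 63.7630
Contributions (O − E)²/E:
  (19 − 42.3886)²/42.3886 = 12.9050
  (42 − 57.1754)²/57.1754 = 4.0278
  (62 − 47.3175)²/47.3175 = 4.5559
  (85 − 61.1185)²/61.1185 = 9.3315
  (53 − 42.3886)²/42.3886 = 2.6564
  (55 − 57.1754)²/57.1754 = 0.0828
  (60 − 47.3175)²/47.3175 = 3.3993
  (40 − 61.1185)²/61.1185 = 7.2972
  (57 − 44.2227)²/44.2227 = 3.6918
  (77 − 59.6493)²/59.6493 = 5.0469
  (22 − 49.3649)²/49.3649 = 15.1694
  (61 − 63.7630)²/63.7630 = 0.1197
χ² = 12.9050 + 4.0278 + 4.5559 + 9.3315 + 2.6564 + 0.0828 + 3.3993 + 7.2972 + 3.6918 + 5.0469 + 15.1694 + 0.1197 = 68.284
df = (3−1)(4−1) = 6. Since 68.284 > 14.449, reject the null hypothesis of independence at α = 0.025.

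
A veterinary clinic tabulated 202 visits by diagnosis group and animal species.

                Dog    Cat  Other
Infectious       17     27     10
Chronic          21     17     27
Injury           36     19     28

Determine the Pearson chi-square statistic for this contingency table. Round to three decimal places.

Row totals: 54, 65, 83. Column totals: 74, 63, 65. Grand total N = 202.
Expected counts (row total × column total / N):
  Infectious, Dog: 54×74/202 = 19.7822
  Infectious, Cat: 54×63/202 = 16.8416
  Infectious, Other: 54×65/202 = 17.3762
  Chronic, Dog: 65×74/202 = 23.8119
  Chronic, Cat: 65×63/202 = 20.2723
  Chronic, Other: 65×65/202 = 20.9158
  Injury, Dog: 83×74/202 = 30.4059
  Injury, Cat: 83×63/202 = 25.8861
  Injury, Other: 83×65/202 = 26.7079
Contributions (O − E)²/E:
  (17 − 19.7822)²/19.7822 = 0.3913
  (27 − 16.8416)²/16.8416 = 6.1273
  (10 − 17.3762)²/17.3762 = 3.1312
  (21 − 23.8119)²/23.8119 = 0.3321
  (17 − 20.2723)²/20.2723 = 0.5282
  (27 − 20.9158)²/20.9158 = 1.7698
  (36 − 30.4059)²/30.4059 = 1.0292
  (19 − 25.8861)²/25.8861 = 1.8318
  (28 − 26.7079)²/26.7079 = 0.0625
χ² = 0.3913 + 6.1273 + 3.1312 + 0.3321 + 0.5282 + 1.7698 + 1.0292 + 1.8318 + 0.0625 = 15.203

15.203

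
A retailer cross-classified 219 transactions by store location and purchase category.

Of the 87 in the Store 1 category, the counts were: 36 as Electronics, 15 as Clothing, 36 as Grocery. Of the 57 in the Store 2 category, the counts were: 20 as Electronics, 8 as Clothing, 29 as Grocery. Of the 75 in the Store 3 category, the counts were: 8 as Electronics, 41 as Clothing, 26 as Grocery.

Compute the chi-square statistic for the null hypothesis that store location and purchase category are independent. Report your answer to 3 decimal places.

Row totals: 87, 57, 75. Column totals: 64, 64, 91. Grand total N = 219.
Expected counts (row total × column total / N):
  Store 1, Electronics: 87×64/219 = 25.4247
  Store 1, Clothing: 87×64/219 = 25.4247
  Store 1, Grocery: 87×91/219 = 36.1507
  Store 2, Electronics: 57×64/219 = 16.6575
  Store 2, Clothing: 57×64/219 = 16.6575
  Store 2, Grocery: 57×91/219 = 23.6849
  Store 3, Electronics: 75×64/219 = 21.9178
  Store 3, Clothing: 75×64/219 = 21.9178
  Store 3, Grocery: 75×91/219 = 31.1644
Contributions (O − E)²/E:
  (36 − 25.4247)²/25.4247 = 4.3988
  (15 − 25.4247)²/25.4247 = 4.2744
  (36 − 36.1507)²/36.1507 = 0.0006
  (20 − 16.6575)²/16.6575 = 0.6707
  (8 − 16.6575)²/16.6575 = 4.4996
  (29 − 23.6849)²/23.6849 = 1.1928
  (8 − 21.9178)²/21.9178 = 8.8378
  (41 − 21.9178)²/21.9178 = 16.6135
  (26 − 31.1644)²/31.1644 = 0.8558
χ² = 4.3988 + 4.2744 + 0.0006 + 0.6707 + 4.4996 + 1.1928 + 8.8378 + 16.6135 + 0.8558 = 41.344

41.344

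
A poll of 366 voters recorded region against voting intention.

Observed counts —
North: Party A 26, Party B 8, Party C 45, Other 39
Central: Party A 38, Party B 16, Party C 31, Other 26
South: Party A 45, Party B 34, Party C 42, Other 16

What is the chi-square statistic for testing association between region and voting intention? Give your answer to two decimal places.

Row totals: 118, 111, 137. Column totals: 109, 58, 118, 81. Grand total N = 366.
Expected counts (row total × column total / N):
  North, Party A: 118×109/366 = 35.142
  North, Party B: 118×58/366 = 18.699
  North, Party C: 118×118/366 = 38.044
  North, Other: 118×81/366 = 26.115
  Central, Party A: 111×109/366 = 33.057
  Central, Party B: 111×58/366 = 17.590
  Central, Party C: 111×118/366 = 35.787
  Central, Other: 111×81/366 = 24.566
  South, Party A: 137×109/366 = 40.801
  South, Party B: 137×58/366 = 21.710
  South, Party C: 137×118/366 = 44.169
  South, Other: 137×81/366 = 30.320
Contributions (O − E)²/E:
  (26 − 35.142)²/35.142 = 2.3782
  (8 − 18.699)²/18.699 = 6.1216
  (45 − 38.044)²/38.044 = 1.2718
  (39 − 26.115)²/26.115 = 6.3574
  (38 − 33.057)²/33.057 = 0.7391
  (16 − 17.590)²/17.590 = 0.1437
  (31 − 35.787)²/35.787 = 0.6403
  (26 − 24.566)²/24.566 = 0.0837
  (45 − 40.801)²/40.801 = 0.4321
  (34 − 21.710)²/21.710 = 6.9574
  (42 − 44.169)²/44.169 = 0.1065
  (16 − 30.320)²/30.320 = 6.7633
χ² = 2.3782 + 6.1216 + 1.2718 + 6.3574 + 0.7391 + 0.1437 + 0.6403 + 0.0837 + 0.4321 + 6.9574 + 0.1065 + 6.7633 = 32.00

32.00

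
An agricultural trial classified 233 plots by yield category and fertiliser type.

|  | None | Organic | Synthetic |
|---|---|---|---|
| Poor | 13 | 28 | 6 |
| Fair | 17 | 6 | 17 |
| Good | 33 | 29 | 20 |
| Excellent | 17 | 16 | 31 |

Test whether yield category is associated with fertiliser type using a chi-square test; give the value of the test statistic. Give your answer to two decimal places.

32.04

Row totals: 47, 40, 82, 64. Column totals: 80, 79, 74. Grand total N = 233.
Expected counts (row total × column total / N):
  Poor, None: 47×80/233 = 16.137
  Poor, Organic: 47×79/233 = 15.936
  Poor, Synthetic: 47×74/233 = 14.927
  Fair, None: 40×80/233 = 13.734
  Fair, Organic: 40×79/233 = 13.562
  Fair, Synthetic: 40×74/233 = 12.704
  Good, None: 82×80/233 = 28.155
  Good, Organic: 82×79/233 = 27.803
  Good, Synthetic: 82×74/233 = 26.043
  Excellent, None: 64×80/233 = 21.974
  Excellent, Organic: 64×79/233 = 21.700
  Excellent, Synthetic: 64×74/233 = 20.326
Contributions (O − E)²/E:
  (13 − 16.137)²/16.137 = 0.6098
  (28 − 15.936)²/15.936 = 9.1328
  (6 − 14.927)²/14.927 = 5.3387
  (17 − 13.734)²/13.734 = 0.7767
  (6 − 13.562)²/13.562 = 4.2165
  (17 − 12.704)²/12.704 = 1.4527
  (33 − 28.155)²/28.155 = 0.8337
  (29 − 27.803)²/27.803 = 0.0515
  (20 − 26.043)²/26.043 = 1.4022
  (17 − 21.974)²/21.974 = 1.1259
  (16 − 21.700)²/21.700 = 1.4972
  (31 − 20.326)²/20.326 = 5.6053
χ² = 0.6098 + 9.1328 + 5.3387 + 0.7767 + 4.2165 + 1.4527 + 0.8337 + 0.0515 + 1.4022 + 1.1259 + 1.4972 + 5.6053 = 32.04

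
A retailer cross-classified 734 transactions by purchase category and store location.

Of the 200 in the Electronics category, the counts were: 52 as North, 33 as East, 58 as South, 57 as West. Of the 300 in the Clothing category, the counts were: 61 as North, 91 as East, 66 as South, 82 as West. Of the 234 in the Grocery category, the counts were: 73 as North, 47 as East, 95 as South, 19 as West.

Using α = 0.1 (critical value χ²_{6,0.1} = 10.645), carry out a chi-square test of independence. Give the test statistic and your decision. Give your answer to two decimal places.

Row totals: 200, 300, 234. Column totals: 186, 171, 219, 158. Grand total N = 734.
Expected counts (row total × column total / N):
  Electronics, North: 200×186/734 = 50.681
  Electronics, East: 200×171/734 = 46.594
  Electronics, South: 200×219/734 = 59.673
  Electronics, West: 200×158/734 = 43.052
  Clothing, North: 300×186/734 = 76.022
  Clothing, East: 300×171/734 = 69.891
  Clothing, South: 300×219/734 = 89.510
  Clothing, West: 300×158/734 = 64.578
  Grocery, North: 234×186/734 = 59.297
  Grocery, East: 234×171/734 = 54.515
  Grocery, South: 234×219/734 = 69.817
  Grocery, West: 234×158/734 = 50.371
Contributions (O − E)²/E:
  (52 − 50.681)²/50.681 = 0.0343
  (33 − 46.594)²/46.594 = 3.9661
  (58 − 59.673)²/59.673 = 0.0469
  (57 − 43.052)²/43.052 = 4.5189
  (61 − 76.022)²/76.022 = 2.9684
  (91 − 69.891)²/69.891 = 6.3755
  (66 − 89.510)²/89.510 = 6.1750
  (82 − 64.578)²/64.578 = 4.7001
  (73 − 59.297)²/59.297 = 3.1666
  (47 − 54.515)²/54.515 = 1.0360
  (95 − 69.817)²/69.817 = 9.0835
  (19 − 50.371)²/50.371 = 19.5378
χ² = 0.0343 + 3.9661 + 0.0469 + 4.5189 + 2.9684 + 6.3755 + 6.1750 + 4.7001 + 3.1666 + 1.0360 + 9.0835 + 19.5378 = 61.61
df = (3−1)(4−1) = 6. Since 61.61 > 10.645, reject the null hypothesis of independence at α = 0.1.

61.61; reject H₀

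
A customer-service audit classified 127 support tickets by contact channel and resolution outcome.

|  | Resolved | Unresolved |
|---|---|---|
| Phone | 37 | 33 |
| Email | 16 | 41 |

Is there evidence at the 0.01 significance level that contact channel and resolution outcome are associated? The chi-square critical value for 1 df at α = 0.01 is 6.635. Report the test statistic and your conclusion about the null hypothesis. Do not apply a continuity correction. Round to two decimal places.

7.94; reject H₀

Row totals: 70, 57. Column totals: 53, 74. Grand total N = 127.
Expected counts (row total × column total / N):
  Phone, Resolved: 70×53/127 = 29.213
  Phone, Unresolved: 70×74/127 = 40.787
  Email, Resolved: 57×53/127 = 23.787
  Email, Unresolved: 57×74/127 = 33.213
Contributions (O − E)²/E:
  (37 − 29.213)²/29.213 = 2.0757
  (33 − 40.787)²/40.787 = 1.4867
  (16 − 23.787)²/23.787 = 2.5492
  (41 − 33.213)²/33.213 = 1.8257
χ² = 2.0757 + 1.4867 + 2.5492 + 1.8257 = 7.94
df = (2−1)(2−1) = 1. Since 7.94 > 6.635, reject the null hypothesis of independence at α = 0.01.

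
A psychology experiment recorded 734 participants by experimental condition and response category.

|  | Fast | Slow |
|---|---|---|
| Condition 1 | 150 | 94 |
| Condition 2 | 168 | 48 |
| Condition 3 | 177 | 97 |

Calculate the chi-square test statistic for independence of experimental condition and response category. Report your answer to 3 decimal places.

Row totals: 244, 216, 274. Column totals: 495, 239. Grand total N = 734.
Expected counts (row total × column total / N):
  Condition 1, Fast: 244×495/734 = 164.5504
  Condition 1, Slow: 244×239/734 = 79.4496
  Condition 2, Fast: 216×495/734 = 145.6676
  Condition 2, Slow: 216×239/734 = 70.3324
  Condition 3, Fast: 274×495/734 = 184.7820
  Condition 3, Slow: 274×239/734 = 89.2180
Contributions (O − E)²/E:
  (150 − 164.5504)²/164.5504 = 1.2866
  (94 − 79.4496)²/79.4496 = 2.6648
  (168 − 145.6676)²/145.6676 = 3.4238
  (48 − 70.3324)²/70.3324 = 7.0911
  (177 − 184.7820)²/184.7820 = 0.3277
  (97 − 89.2180)²/89.2180 = 0.6788
χ² = 1.2866 + 2.6648 + 3.4238 + 7.0911 + 0.3277 + 0.6788 = 15.473

15.473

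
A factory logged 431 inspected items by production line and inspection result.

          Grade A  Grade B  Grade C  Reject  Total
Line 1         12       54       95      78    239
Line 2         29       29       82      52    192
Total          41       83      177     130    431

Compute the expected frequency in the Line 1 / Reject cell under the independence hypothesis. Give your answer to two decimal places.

Row total (Line 1) = 239; column total (Reject) = 130; grand total N = 431.
Expected count = (row total × column total) / N = 239 × 130 / 431 = 72.09.

72.09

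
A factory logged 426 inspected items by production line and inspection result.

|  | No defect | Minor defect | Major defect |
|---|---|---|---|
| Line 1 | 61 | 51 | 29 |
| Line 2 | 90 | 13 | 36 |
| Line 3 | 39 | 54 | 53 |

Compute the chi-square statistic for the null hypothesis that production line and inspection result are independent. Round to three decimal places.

54.924

Row totals: 141, 139, 146. Column totals: 190, 118, 118. Grand total N = 426.
Expected counts (row total × column total / N):
  Line 1, No defect: 141×190/426 = 62.8873
  Line 1, Minor defect: 141×118/426 = 39.0563
  Line 1, Major defect: 141×118/426 = 39.0563
  Line 2, No defect: 139×190/426 = 61.9953
  Line 2, Minor defect: 139×118/426 = 38.5023
  Line 2, Major defect: 139×118/426 = 38.5023
  Line 3, No defect: 146×190/426 = 65.1174
  Line 3, Minor defect: 146×118/426 = 40.4413
  Line 3, Major defect: 146×118/426 = 40.4413
Contributions (O − E)²/E:
  (61 − 62.8873)²/62.8873 = 0.0566
  (51 − 39.0563)²/39.0563 = 3.6525
  (29 − 39.0563)²/39.0563 = 2.5893
  (90 − 61.9953)²/61.9953 = 12.6504
  (13 − 38.5023)²/38.5023 = 16.8916
  (36 − 38.5023)²/38.5023 = 0.1626
  (39 − 65.1174)²/65.1174 = 10.4752
  (54 − 40.4413)²/40.4413 = 4.5458
  (53 − 40.4413)²/40.4413 = 3.9000
χ² = 0.0566 + 3.6525 + 2.5893 + 12.6504 + 16.8916 + 0.1626 + 10.4752 + 4.5458 + 3.9000 = 54.924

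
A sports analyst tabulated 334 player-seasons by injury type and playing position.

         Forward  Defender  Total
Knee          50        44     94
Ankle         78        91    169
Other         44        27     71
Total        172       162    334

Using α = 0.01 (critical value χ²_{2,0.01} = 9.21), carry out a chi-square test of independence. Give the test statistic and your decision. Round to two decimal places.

Grand total N = 334.
Expected counts (row total × column total / N):
  Knee, Forward: 94×172/334 = 48.407
  Knee, Defender: 94×162/334 = 45.593
  Ankle, Forward: 169×172/334 = 87.030
  Ankle, Defender: 169×162/334 = 81.970
  Other, Forward: 71×172/334 = 36.563
  Other, Defender: 71×162/334 = 34.437
Contributions (O − E)²/E:
  (50 − 48.407)²/48.407 = 0.0524
  (44 − 45.593)²/45.593 = 0.0557
  (78 − 87.030)²/87.030 = 0.9369
  (91 − 81.970)²/81.970 = 0.9948
  (44 − 36.563)²/36.563 = 1.5127
  (27 − 34.437)²/34.437 = 1.6061
χ² = 0.0524 + 0.0557 + 0.9369 + 0.9948 + 1.5127 + 1.6061 = 5.16
df = (3−1)(2−1) = 2. Since 5.16 < 9.21, fail to reject the null hypothesis of independence at α = 0.01.

5.16; fail to reject H₀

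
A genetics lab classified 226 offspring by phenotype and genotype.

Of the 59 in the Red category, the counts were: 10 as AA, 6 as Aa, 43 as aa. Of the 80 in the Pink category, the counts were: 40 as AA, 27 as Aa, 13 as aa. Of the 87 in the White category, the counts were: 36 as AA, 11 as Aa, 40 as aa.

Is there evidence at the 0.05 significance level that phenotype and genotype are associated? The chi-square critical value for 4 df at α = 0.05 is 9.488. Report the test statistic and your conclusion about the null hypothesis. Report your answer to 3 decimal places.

Row totals: 59, 80, 87. Column totals: 86, 44, 96. Grand total N = 226.
Expected counts (row total × column total / N):
  Red, AA: 59×86/226 = 22.4513
  Red, Aa: 59×44/226 = 11.4867
  Red, aa: 59×96/226 = 25.0619
  Pink, AA: 80×86/226 = 30.4425
  Pink, Aa: 80×44/226 = 15.5752
  Pink, aa: 80×96/226 = 33.9823
  White, AA: 87×86/226 = 33.1062
  White, Aa: 87×44/226 = 16.9381
  White, aa: 87×96/226 = 36.9558
Contributions (O − E)²/E:
  (10 − 22.4513)²/22.4513 = 6.9054
  (6 − 11.4867)²/11.4867 = 2.6208
  (43 − 25.0619)²/25.0619 = 12.8392
  (40 − 30.4425)²/30.4425 = 3.0006
  (27 − 15.5752)²/15.5752 = 8.3804
  (13 − 33.9823)²/33.9823 = 12.9555
  (36 − 33.1062)²/33.1062 = 0.2529
  (11 − 16.9381)²/16.9381 = 2.0818
  (40 − 36.9558)²/36.9558 = 0.2508
χ² = 6.9054 + 2.6208 + 12.8392 + 3.0006 + 8.3804 + 12.9555 + 0.2529 + 2.0818 + 0.2508 = 49.287
df = (3−1)(3−1) = 4. Since 49.287 > 9.488, reject the null hypothesis of independence at α = 0.05.

49.287; reject H₀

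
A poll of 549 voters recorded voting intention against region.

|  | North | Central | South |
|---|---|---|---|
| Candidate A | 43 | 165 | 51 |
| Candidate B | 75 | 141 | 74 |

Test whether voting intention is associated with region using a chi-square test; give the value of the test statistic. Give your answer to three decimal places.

Row totals: 259, 290. Column totals: 118, 306, 125. Grand total N = 549.
Expected counts (row total × column total / N):
  Candidate A, North: 259×118/549 = 55.6685
  Candidate A, Central: 259×306/549 = 144.3607
  Candidate A, South: 259×125/549 = 58.9709
  Candidate B, North: 290×118/549 = 62.3315
  Candidate B, Central: 290×306/549 = 161.6393
  Candidate B, South: 290×125/549 = 66.0291
Contributions (O − E)²/E:
  (43 − 55.6685)²/55.6685 = 2.8830
  (165 − 144.3607)²/144.3607 = 2.9508
  (51 − 58.9709)²/58.9709 = 1.0774
  (75 − 62.3315)²/62.3315 = 2.5748
  (141 − 161.6393)²/161.6393 = 2.6354
  (74 − 66.0291)²/66.0291 = 0.9622
χ² = 2.8830 + 2.9508 + 1.0774 + 2.5748 + 2.6354 + 0.9622 = 13.084

13.084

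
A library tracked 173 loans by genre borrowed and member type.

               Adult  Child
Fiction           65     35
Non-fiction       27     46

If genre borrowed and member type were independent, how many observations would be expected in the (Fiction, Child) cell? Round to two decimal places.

Row total (Fiction) = 100; column total (Child) = 81; grand total N = 173.
Expected count = (row total × column total) / N = 100 × 81 / 173 = 46.82.

46.82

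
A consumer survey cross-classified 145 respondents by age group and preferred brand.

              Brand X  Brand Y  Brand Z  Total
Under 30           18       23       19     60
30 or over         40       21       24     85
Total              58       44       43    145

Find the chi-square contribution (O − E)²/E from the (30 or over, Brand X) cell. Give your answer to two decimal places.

Row total (30 or over) = 85; column total (Brand X) = 58; N = 145.
Expected count E = 85 × 58 / 145 = 34.000.
Contribution = (O − E)²/E = (40 − 34.000)² / 34.000 = 1.06.

1.06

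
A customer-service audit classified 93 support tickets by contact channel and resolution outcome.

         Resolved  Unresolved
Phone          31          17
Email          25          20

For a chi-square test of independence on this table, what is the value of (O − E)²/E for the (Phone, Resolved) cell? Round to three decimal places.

Row total (Phone) = 48; column total (Resolved) = 56; N = 93.
Expected count E = 48 × 56 / 93 = 28.9032.
Contribution = (O − E)²/E = (31 − 28.9032)² / 28.9032 = 0.152.

0.152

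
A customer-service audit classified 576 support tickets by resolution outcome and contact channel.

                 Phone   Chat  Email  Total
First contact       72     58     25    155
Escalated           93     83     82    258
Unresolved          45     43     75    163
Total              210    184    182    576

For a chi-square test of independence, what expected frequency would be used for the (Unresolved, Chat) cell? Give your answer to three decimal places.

52.069

Row total (Unresolved) = 163; column total (Chat) = 184; grand total N = 576.
Expected count = (row total × column total) / N = 163 × 184 / 576 = 52.069.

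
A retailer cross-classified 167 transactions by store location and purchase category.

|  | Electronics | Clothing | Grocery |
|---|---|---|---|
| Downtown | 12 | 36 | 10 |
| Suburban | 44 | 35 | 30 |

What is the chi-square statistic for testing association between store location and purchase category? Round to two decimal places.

14.03

Row totals: 58, 109. Column totals: 56, 71, 40. Grand total N = 167.
Expected counts (row total × column total / N):
  Downtown, Electronics: 58×56/167 = 19.449
  Downtown, Clothing: 58×71/167 = 24.659
  Downtown, Grocery: 58×40/167 = 13.892
  Suburban, Electronics: 109×56/167 = 36.551
  Suburban, Clothing: 109×71/167 = 46.341
  Suburban, Grocery: 109×40/167 = 26.108
Contributions (O − E)²/E:
  (12 − 19.449)²/19.449 = 2.8530
  (36 − 24.659)²/24.659 = 5.2159
  (10 − 13.892)²/13.892 = 1.0904
  (44 − 36.551)²/36.551 = 1.5181
  (35 − 46.341)²/46.341 = 2.7755
  (30 − 26.108)²/26.108 = 0.5802
χ² = 2.8530 + 5.2159 + 1.0904 + 1.5181 + 2.7755 + 0.5802 = 14.03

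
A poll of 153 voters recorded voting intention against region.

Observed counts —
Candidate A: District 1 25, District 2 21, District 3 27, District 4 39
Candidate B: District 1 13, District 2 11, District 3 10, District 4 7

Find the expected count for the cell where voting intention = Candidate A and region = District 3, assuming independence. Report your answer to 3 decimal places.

27.085

Row total (Candidate A) = 112; column total (District 3) = 37; grand total N = 153.
Expected count = (row total × column total) / N = 112 × 37 / 153 = 27.085.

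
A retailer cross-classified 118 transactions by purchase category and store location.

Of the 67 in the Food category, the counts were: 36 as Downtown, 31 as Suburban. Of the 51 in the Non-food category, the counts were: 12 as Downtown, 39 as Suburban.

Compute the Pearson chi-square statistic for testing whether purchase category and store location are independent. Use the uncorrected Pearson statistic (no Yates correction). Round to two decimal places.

10.95

Row totals: 67, 51. Column totals: 48, 70. Grand total N = 118.
Expected counts (row total × column total / N):
  Food, Downtown: 67×48/118 = 27.254
  Food, Suburban: 67×70/118 = 39.746
  Non-food, Downtown: 51×48/118 = 20.746
  Non-food, Suburban: 51×70/118 = 30.254
Contributions (O − E)²/E:
  (36 − 27.254)²/27.254 = 2.8067
  (31 − 39.746)²/39.746 = 1.9245
  (12 − 20.746)²/20.746 = 3.6871
  (39 − 30.254)²/30.254 = 2.5283
χ² = 2.8067 + 1.9245 + 3.6871 + 2.5283 = 10.95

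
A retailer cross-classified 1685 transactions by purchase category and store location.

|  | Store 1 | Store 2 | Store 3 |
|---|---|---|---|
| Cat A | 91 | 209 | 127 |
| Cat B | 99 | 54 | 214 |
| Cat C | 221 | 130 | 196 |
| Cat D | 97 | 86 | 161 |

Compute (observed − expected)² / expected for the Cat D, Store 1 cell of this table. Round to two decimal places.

Row total (Cat D) = 344; column total (Store 1) = 508; N = 1685.
Expected count E = 344 × 508 / 1685 = 103.710.
Contribution = (O − E)²/E = (97 − 103.710)² / 103.710 = 0.43.

0.43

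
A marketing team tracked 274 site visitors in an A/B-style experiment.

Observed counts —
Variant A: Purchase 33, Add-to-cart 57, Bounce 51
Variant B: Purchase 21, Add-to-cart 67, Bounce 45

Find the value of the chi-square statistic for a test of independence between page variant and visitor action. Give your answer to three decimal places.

Row totals: 141, 133. Column totals: 54, 124, 96. Grand total N = 274.
Expected counts (row total × column total / N):
  Variant A, Purchase: 141×54/274 = 27.7883
  Variant A, Add-to-cart: 141×124/274 = 63.8102
  Variant A, Bounce: 141×96/274 = 49.4015
  Variant B, Purchase: 133×54/274 = 26.2117
  Variant B, Add-to-cart: 133×124/274 = 60.1898
  Variant B, Bounce: 133×96/274 = 46.5985
Contributions (O − E)²/E:
  (33 − 27.7883)²/27.7883 = 0.9775
  (57 − 63.8102)²/63.8102 = 0.7268
  (51 − 49.4015)²/49.4015 = 0.0517
  (21 − 26.2117)²/26.2117 = 1.0362
  (67 − 60.1898)²/60.1898 = 0.7705
  (45 − 46.5985)²/46.5985 = 0.0548
χ² = 0.9775 + 0.7268 + 0.0517 + 1.0362 + 0.7705 + 0.0548 = 3.618

3.618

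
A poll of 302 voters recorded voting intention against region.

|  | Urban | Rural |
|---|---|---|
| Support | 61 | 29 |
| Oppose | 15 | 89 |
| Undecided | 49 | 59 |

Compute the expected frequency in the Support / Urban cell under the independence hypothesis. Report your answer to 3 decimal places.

37.252

Row total (Support) = 90; column total (Urban) = 125; grand total N = 302.
Expected count = (row total × column total) / N = 90 × 125 / 302 = 37.252.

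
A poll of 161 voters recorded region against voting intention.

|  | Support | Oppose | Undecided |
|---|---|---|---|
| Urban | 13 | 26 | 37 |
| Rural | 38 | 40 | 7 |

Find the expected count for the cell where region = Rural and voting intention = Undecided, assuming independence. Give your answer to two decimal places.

23.23

Row total (Rural) = 85; column total (Undecided) = 44; grand total N = 161.
Expected count = (row total × column total) / N = 85 × 44 / 161 = 23.23.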